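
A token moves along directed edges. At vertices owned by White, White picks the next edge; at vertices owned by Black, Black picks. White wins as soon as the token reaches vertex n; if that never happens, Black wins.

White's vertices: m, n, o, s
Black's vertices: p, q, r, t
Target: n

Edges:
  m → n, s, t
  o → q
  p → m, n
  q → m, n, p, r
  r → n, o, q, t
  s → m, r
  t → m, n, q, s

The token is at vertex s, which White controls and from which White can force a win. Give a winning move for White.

m

A0 = {n}
A1: add {m} — m (White) has m→n.
A2: add {p, s} — p (Black): all of {m, n} already in; s (White) has s→m.
A3 = A2; e.g. o (White) has no edge into A2. Fixed point.
From s, successor m is in the attractor (rank 1); the other successor r is not.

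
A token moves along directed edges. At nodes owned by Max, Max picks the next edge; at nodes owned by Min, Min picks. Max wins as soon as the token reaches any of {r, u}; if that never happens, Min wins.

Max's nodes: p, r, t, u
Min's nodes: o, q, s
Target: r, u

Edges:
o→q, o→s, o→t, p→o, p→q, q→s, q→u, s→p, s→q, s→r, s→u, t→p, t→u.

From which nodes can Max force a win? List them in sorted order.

A0 = {r, u}
A1: add {t} — t (Max) has t→u.
A2 = A1; e.g. o (Min) can still go to q. Fixed point.
Max's winning region = {r, t, u}.

r, t, u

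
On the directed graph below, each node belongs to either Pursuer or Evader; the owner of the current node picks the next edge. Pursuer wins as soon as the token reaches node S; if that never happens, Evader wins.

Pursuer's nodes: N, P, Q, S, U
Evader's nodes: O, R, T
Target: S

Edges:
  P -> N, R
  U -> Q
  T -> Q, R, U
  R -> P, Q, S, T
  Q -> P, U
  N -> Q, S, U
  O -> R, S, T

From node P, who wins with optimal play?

A0 = {S}
A1: add {N} — N (Pursuer) has N→S.
A2: add {P} — P (Pursuer) has P→N.
P ∈ A2, so Pursuer can force the target.

Pursuer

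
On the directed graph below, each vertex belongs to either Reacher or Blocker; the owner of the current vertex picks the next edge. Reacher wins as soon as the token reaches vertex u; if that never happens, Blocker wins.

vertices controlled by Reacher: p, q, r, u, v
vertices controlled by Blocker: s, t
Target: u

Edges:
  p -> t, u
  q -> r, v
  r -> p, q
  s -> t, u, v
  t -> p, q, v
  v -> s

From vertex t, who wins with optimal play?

A0 = {u}
A1: add {p} — p (Reacher) has p→u.
A2: add {r} — r (Reacher) has r→p.
A3: add {q} — q (Reacher) has q→r.
A4 = A3; e.g. s (Blocker) can still go to t. Fixed point.
t never enters the attractor, so Blocker can avoid the target forever.

Blocker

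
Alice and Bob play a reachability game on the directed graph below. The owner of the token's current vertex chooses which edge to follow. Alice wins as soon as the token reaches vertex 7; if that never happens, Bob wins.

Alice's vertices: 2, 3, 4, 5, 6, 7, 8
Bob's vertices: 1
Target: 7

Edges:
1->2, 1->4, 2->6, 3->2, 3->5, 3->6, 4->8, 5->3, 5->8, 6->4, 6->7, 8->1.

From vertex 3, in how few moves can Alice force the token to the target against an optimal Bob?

A0 = {7}
A1: add {6} — 6 (Alice) has 6→7.
A2: add {2, 3} — 2 (Alice) has 2→6; 3 (Alice) has 3→6.
3 enters the attractor at level 2, so Alice can force the target in 2 moves from there.

2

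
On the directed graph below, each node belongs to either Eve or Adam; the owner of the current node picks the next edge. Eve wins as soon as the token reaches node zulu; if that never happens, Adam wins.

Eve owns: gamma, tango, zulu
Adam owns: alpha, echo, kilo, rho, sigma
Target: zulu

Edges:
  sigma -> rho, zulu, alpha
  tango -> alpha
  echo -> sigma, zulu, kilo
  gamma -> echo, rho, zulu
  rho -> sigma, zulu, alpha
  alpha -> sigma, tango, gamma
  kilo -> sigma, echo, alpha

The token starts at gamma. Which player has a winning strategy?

Eve

A0 = {zulu}
A1: add {gamma} — gamma (Eve) has gamma→zulu.
A2 = A1; e.g. sigma (Adam) can still go to rho. Fixed point.
gamma ∈ A1, so Eve can force the target.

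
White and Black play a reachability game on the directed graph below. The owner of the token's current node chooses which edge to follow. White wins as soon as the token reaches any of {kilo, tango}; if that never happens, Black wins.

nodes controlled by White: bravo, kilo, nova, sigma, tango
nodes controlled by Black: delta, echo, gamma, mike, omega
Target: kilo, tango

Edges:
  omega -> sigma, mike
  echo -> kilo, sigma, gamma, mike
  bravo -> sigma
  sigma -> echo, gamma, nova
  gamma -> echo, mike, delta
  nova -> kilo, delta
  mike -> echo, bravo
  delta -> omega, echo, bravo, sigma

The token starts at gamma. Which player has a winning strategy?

A0 = {kilo, tango}
A1: add {nova} — nova (White) has nova→kilo.
A2: add {sigma} — sigma (White) has sigma→nova.
A3: add {bravo} — bravo (White) has bravo→sigma.
A4 = A3; e.g. omega (Black) can still go to mike. Fixed point.
gamma never enters the attractor, so Black can avoid the target forever.

Black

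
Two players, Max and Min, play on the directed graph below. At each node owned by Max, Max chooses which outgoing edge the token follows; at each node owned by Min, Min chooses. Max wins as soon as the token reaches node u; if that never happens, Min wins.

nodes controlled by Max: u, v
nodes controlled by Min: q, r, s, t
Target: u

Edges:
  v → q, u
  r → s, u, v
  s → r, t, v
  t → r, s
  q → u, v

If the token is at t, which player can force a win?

A0 = {u}
A1: add {v} — v (Max) has v→u.
A2: add {q} — q (Min): all of {u, v} already in.
A3 = A2; e.g. r (Min) can still go to s. Fixed point.
t never enters the attractor, so Min can avoid the target forever.

Min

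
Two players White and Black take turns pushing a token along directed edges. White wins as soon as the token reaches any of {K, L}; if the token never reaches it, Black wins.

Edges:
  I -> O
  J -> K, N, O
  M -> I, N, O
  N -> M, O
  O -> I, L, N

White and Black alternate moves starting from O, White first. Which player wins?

White

Track states (vertex, player-to-move).
A0 = {(K,White), (K,Black), (L,White), (L,Black)}
A1: add {(J,White), (O,White)}.
(O,White) ∈ A1 ⇒ White forces the target.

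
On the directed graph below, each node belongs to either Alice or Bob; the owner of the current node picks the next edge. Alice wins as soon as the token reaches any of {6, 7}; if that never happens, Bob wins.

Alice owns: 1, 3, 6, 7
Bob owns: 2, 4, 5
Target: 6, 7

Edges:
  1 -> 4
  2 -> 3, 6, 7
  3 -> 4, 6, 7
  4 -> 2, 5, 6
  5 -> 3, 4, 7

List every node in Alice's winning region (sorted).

2, 3, 6, 7

A0 = {6, 7}
A1: add {3} — 3 (Alice) has 3→6.
A2: add {2} — 2 (Bob): all of {3, 6, 7} already in.
A3 = A2; e.g. 1 (Alice) has no edge into A2. Fixed point.
Alice's winning region = {2, 3, 6, 7}.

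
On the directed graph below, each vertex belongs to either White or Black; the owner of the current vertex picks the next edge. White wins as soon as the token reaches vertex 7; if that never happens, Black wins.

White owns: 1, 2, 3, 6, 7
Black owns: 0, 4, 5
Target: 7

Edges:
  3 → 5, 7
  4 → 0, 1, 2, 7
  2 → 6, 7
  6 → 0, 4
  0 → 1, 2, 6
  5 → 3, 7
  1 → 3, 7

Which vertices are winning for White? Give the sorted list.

A0 = {7}
A1: add {1, 2, 3} — 1 (White) has 1→7; 2 (White) has 2→7; 3 (White) has 3→7.
A2: add {5} — 5 (Black): all of {3, 7} already in.
A3 = A2; e.g. 0 (Black) can still go to 6. Fixed point.
White's winning region = {1, 2, 3, 5, 7}.

1, 2, 3, 5, 7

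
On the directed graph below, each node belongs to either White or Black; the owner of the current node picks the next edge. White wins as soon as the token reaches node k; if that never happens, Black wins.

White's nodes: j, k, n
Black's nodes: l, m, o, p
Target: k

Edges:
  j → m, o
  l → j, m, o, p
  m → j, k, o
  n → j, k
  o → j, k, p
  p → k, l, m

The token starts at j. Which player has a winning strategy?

A0 = {k}
A1: add {n} — n (White) has n→k.
A2 = A1; e.g. j (White) has no edge into A1. Fixed point.
j never enters the attractor, so Black can avoid the target forever.

Black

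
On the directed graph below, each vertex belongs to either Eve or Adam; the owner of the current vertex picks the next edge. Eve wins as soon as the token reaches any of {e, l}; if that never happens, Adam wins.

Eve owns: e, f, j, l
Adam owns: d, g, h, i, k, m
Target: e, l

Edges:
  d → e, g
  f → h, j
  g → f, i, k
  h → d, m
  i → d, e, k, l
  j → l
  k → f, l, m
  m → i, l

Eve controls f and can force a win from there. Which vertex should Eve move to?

A0 = {e, l}
A1: add {j} — j (Eve) has j→l.
A2: add {f} — f (Eve) has f→j.
A3 = A2; e.g. d (Adam) can still go to g. Fixed point.
From f, successor j is in the attractor (rank 1); the other successor h is not.

j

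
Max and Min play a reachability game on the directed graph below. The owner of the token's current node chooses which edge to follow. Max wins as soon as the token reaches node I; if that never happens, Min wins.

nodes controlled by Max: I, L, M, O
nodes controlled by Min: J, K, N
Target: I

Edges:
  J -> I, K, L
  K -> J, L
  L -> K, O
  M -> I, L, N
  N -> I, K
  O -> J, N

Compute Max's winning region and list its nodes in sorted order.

I, M

A0 = {I}
A1: add {M} — M (Max) has M→I.
A2 = A1; e.g. J (Min) can still go to K. Fixed point.
Max's winning region = {I, M}.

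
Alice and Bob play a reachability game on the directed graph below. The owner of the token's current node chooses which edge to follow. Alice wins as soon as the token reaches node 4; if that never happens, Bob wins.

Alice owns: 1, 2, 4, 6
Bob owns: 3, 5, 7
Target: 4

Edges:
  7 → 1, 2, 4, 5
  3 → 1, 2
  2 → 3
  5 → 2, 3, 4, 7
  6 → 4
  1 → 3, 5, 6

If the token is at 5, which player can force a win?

A0 = {4}
A1: add {6} — 6 (Alice) has 6→4.
A2: add {1} — 1 (Alice) has 1→6.
A3 = A2; e.g. 2 (Alice) has no edge into A2. Fixed point.
5 never enters the attractor, so Bob can avoid the target forever.

Bob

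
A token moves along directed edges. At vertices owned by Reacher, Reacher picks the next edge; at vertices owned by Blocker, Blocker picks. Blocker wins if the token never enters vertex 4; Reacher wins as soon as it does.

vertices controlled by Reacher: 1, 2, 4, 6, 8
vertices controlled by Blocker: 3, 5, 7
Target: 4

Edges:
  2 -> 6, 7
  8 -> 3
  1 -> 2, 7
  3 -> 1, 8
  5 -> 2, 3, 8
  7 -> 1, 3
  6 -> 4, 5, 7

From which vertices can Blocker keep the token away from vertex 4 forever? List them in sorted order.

3, 5, 7, 8

A0 = {4}
A1: add {6} — 6 (Reacher) has 6→4.
A2: add {2} — 2 (Reacher) has 2→6.
A3: add {1} — 1 (Reacher) has 1→2.
A4 = A3; e.g. 3 (Blocker) can still go to 8. Fixed point.
Reacher's attractor = {1, 2, 4, 6}; Blocker avoids the target exactly from the complement.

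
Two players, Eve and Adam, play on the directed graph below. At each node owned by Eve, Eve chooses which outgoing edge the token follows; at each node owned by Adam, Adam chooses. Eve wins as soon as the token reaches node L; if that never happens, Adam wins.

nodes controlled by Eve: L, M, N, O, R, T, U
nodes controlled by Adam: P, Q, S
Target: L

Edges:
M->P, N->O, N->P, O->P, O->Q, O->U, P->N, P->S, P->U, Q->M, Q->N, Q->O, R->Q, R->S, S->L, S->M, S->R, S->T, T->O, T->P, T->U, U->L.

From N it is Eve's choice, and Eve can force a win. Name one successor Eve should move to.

A0 = {L}
A1: add {U} — U (Eve) has U→L.
A2: add {O, T} — O (Eve) has O→U; T (Eve) has T→U.
A3: add {N} — N (Eve) has N→O.
A4 = A3; e.g. M (Eve) has no edge into A3. Fixed point.
From N, successor O is in the attractor (rank 2); the other successor P is not.

O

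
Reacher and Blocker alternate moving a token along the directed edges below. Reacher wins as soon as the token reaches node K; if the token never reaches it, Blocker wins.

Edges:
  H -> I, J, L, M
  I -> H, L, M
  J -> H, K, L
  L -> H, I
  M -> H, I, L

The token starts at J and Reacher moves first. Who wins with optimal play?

Reacher

Track states (vertex, player-to-move).
A0 = {(K,Reacher), (K,Blocker)}
A1: add {(J,Reacher)}.
(J,Reacher) ∈ A1 ⇒ Reacher forces the target.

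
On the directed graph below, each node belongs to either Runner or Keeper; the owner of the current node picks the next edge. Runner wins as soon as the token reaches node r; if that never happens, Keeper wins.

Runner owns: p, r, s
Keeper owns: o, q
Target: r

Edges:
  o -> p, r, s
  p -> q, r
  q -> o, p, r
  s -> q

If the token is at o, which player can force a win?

Keeper

A0 = {r}
A1: add {p} — p (Runner) has p→r.
A2 = A1; e.g. o (Keeper) can still go to s. Fixed point.
o never enters the attractor, so Keeper can avoid the target forever.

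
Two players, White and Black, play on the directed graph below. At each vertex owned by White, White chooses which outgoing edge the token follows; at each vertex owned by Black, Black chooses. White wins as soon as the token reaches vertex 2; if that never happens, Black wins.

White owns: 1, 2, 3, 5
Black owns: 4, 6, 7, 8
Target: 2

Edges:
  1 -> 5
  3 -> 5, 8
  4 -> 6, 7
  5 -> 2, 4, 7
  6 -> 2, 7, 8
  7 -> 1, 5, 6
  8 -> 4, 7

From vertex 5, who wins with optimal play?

A0 = {2}
A1: add {5} — 5 (White) has 5→2.
5 ∈ A1, so White can force the target.

White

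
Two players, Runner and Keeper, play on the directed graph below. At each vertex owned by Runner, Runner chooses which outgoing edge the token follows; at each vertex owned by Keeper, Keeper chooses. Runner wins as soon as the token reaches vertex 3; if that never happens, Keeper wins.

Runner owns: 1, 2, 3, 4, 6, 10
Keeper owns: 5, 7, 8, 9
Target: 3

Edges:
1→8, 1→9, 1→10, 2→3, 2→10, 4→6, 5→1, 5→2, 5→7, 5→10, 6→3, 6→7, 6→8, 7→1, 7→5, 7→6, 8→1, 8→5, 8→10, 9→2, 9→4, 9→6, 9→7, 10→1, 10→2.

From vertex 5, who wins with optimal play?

A0 = {3}
A1: add {2, 6} — 2 (Runner) has 2→3; 6 (Runner) has 6→3.
A2: add {4, 10} — 4 (Runner) has 4→6; 10 (Runner) has 10→2.
A3: add {1} — 1 (Runner) has 1→10.
A4 = A3; e.g. 5 (Keeper) can still go to 7. Fixed point.
5 never enters the attractor, so Keeper can avoid the target forever.

Keeper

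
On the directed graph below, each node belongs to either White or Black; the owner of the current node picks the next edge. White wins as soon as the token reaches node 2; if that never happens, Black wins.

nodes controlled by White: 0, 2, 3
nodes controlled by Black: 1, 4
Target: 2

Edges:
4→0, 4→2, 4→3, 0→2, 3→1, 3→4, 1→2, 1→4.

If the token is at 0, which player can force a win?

A0 = {2}
A1: add {0} — 0 (White) has 0→2.
A2 = A1; e.g. 1 (Black) can still go to 4. Fixed point.
0 ∈ A1, so White can force the target.

White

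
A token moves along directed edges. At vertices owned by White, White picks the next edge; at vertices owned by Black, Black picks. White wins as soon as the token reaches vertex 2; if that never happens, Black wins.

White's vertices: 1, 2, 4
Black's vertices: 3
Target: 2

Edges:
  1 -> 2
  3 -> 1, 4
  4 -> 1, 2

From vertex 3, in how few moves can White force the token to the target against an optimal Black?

2

A0 = {2}
A1: add {1, 4} — 1 (White) has 1→2; 4 (White) has 4→2.
A2: add {3} — 3 (Black): all of {1, 4} already in.
A2 = all vertices. Fixed point.
3 enters the attractor at level 2, so White can force the target in 2 moves from there.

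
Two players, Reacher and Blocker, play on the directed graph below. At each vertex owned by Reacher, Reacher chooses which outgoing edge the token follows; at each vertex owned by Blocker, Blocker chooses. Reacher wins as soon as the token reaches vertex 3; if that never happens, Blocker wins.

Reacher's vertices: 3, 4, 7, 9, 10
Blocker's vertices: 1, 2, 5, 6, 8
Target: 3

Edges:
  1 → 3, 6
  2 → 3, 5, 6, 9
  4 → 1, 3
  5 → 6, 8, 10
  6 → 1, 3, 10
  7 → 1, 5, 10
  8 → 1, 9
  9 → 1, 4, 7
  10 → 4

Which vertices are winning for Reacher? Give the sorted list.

3, 4, 7, 9, 10

A0 = {3}
A1: add {4} — 4 (Reacher) has 4→3.
A2: add {9, 10} — 9 (Reacher) has 9→4; 10 (Reacher) has 10→4.
A3: add {7} — 7 (Reacher) has 7→10.
A4 = A3; e.g. 1 (Blocker) can still go to 6. Fixed point.
Reacher's winning region = {3, 4, 7, 9, 10}.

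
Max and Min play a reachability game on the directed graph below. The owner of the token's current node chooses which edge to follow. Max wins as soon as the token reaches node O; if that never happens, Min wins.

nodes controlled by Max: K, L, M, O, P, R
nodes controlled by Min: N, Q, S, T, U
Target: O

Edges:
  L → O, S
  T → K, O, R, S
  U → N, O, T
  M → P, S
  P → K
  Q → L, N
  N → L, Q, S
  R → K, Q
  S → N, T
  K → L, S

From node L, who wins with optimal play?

A0 = {O}
A1: add {L} — L (Max) has L→O.
L ∈ A1, so Max can force the target.

Max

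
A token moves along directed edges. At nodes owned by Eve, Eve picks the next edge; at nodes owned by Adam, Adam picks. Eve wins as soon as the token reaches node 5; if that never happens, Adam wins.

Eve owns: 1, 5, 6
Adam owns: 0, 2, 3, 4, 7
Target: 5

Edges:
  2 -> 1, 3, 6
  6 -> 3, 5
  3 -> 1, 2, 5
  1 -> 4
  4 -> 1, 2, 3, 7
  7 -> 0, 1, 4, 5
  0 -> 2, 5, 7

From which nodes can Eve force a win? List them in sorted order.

5, 6

A0 = {5}
A1: add {6} — 6 (Eve) has 6→5.
A2 = A1; e.g. 0 (Adam) can still go to 2. Fixed point.
Eve's winning region = {5, 6}.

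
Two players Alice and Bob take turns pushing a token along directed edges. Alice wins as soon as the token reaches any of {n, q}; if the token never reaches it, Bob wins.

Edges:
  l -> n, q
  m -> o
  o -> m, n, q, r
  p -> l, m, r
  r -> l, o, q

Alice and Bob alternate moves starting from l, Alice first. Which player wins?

Track states (vertex, player-to-move).
A0 = {(n,Alice), (n,Bob), (q,Alice), (q,Bob)}
A1: add {(l,Alice), (l,Bob), (o,Alice), (r,Alice)}.
(l,Alice) ∈ A1 ⇒ Alice forces the target.

Alice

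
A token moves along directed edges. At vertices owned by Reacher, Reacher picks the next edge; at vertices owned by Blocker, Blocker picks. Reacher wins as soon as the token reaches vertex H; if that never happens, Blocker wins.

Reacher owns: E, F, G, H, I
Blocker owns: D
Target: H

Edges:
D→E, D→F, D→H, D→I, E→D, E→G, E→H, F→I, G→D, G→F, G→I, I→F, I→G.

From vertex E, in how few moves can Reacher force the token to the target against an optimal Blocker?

A0 = {H}
A1: add {E} — E (Reacher) has E→H.
A2 = A1; e.g. D (Blocker) can still go to F. Fixed point.
E enters the attractor at level 1, so Reacher can force the target in 1 move from there.

1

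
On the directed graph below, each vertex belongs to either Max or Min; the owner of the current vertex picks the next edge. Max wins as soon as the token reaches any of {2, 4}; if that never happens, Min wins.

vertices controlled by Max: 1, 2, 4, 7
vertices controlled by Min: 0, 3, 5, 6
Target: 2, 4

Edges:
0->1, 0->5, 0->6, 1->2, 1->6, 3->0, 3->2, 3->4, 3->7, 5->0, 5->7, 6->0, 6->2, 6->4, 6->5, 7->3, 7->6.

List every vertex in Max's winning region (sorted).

A0 = {2, 4}
A1: add {1} — 1 (Max) has 1→2.
A2 = A1; e.g. 0 (Min) can still go to 5. Fixed point.
Max's winning region = {1, 2, 4}.

1, 2, 4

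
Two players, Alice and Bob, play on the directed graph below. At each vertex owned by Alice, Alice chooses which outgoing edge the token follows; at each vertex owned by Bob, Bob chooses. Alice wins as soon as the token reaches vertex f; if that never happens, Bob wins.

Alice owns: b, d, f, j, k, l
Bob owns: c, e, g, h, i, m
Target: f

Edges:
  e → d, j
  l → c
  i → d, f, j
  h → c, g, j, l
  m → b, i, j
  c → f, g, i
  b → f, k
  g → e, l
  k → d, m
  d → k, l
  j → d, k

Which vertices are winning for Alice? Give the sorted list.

b, f

A0 = {f}
A1: add {b} — b (Alice) has b→f.
A2 = A1; e.g. c (Bob) can still go to g. Fixed point.
Alice's winning region = {b, f}.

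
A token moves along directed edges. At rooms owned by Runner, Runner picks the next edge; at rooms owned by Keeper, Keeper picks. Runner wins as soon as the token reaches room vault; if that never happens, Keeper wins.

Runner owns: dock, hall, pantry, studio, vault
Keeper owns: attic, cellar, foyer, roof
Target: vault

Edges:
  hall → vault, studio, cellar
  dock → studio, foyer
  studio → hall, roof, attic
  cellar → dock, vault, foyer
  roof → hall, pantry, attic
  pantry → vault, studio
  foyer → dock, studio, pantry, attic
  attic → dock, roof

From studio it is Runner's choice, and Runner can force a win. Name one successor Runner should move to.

A0 = {vault}
A1: add {hall, pantry} — hall (Runner) has hall→vault; pantry (Runner) has pantry→vault.
A2: add {studio} — studio (Runner) has studio→hall.
A3: add {dock} — dock (Runner) has dock→studio.
A4 = A3; e.g. cellar (Keeper) can still go to foyer. Fixed point.
From studio, successor hall is in the attractor (rank 1); the other successors attic, roof are not.

hall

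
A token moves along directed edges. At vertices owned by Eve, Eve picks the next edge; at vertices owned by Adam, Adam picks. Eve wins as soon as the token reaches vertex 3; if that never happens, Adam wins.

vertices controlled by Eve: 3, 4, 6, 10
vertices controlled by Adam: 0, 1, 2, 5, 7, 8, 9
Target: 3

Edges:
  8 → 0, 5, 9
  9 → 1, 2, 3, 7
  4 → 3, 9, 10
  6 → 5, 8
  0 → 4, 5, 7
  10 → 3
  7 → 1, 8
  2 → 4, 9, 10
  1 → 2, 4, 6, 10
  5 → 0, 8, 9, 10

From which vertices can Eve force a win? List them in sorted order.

3, 4, 10

A0 = {3}
A1: add {4, 10} — 4 (Eve) has 4→3; 10 (Eve) has 10→3.
A2 = A1; e.g. 0 (Adam) can still go to 5. Fixed point.
Eve's winning region = {3, 4, 10}.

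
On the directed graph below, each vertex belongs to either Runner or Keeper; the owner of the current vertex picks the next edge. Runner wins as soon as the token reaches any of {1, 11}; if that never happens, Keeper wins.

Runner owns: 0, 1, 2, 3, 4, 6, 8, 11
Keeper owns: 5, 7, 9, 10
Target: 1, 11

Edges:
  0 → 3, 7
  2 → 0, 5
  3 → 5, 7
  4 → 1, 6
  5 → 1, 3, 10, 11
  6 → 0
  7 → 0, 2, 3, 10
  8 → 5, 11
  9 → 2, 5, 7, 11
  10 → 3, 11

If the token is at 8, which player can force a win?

A0 = {1, 11}
A1: add {4, 8} — 4 (Runner) has 4→1; 8 (Runner) has 8→11.
A2 = A1; e.g. 0 (Runner) has no edge into A1. Fixed point.
8 ∈ A1, so Runner can force the target.

Runner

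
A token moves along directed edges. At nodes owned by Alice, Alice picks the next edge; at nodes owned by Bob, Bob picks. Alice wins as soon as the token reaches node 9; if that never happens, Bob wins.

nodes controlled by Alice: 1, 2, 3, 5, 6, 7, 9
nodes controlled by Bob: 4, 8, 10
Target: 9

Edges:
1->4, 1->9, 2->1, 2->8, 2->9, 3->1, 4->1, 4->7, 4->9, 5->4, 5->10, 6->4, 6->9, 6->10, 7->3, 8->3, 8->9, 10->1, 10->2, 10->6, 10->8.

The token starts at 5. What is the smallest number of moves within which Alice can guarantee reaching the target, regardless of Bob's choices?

5

A0 = {9}
A1: add {1, 2, 6} — 1 (Alice) has 1→9; 2 (Alice) has 2→9; 6 (Alice) has 6→9.
A2: add {3} — 3 (Alice) has 3→1.
A3: add {7, 8} — 7 (Alice) has 7→3; 8 (Bob): all of {3, 9} already in.
A4: add {4, 10} — 4 (Bob): all of {1, 7, 9} already in; 10 (Bob): all of {1, 2, 6, 8} already in.
A5: add {5} — 5 (Alice) has 5→4.
A5 = all vertices. Fixed point.
5 enters the attractor at level 5, so Alice can force the target in 5 moves from there.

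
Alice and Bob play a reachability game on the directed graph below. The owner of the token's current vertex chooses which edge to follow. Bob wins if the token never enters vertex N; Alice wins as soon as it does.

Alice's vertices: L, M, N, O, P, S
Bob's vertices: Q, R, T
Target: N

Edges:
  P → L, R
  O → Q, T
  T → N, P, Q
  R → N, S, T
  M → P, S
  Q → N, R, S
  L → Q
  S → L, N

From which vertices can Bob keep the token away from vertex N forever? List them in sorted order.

L, O, P, Q, R, T

A0 = {N}
A1: add {S} — S (Alice) has S→N.
A2: add {M} — M (Alice) has M→S.
A3 = A2; e.g. L (Alice) has no edge into A2. Fixed point.
Alice's attractor = {M, N, S}; Bob avoids the target exactly from the complement.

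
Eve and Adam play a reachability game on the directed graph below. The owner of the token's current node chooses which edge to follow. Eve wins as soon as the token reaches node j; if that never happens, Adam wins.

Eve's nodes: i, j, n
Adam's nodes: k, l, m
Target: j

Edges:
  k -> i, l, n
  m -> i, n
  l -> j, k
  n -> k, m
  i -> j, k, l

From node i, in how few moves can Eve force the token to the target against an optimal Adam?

1

A0 = {j}
A1: add {i} — i (Eve) has i→j.
A2 = A1; e.g. k (Adam) can still go to l. Fixed point.
i enters the attractor at level 1, so Eve can force the target in 1 move from there.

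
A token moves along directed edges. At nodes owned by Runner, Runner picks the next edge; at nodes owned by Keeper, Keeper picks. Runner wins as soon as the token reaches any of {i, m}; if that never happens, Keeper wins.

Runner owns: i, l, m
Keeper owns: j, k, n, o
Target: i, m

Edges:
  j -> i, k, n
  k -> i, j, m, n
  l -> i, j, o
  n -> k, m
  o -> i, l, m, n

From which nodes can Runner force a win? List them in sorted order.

A0 = {i, m}
A1: add {l} — l (Runner) has l→i.
A2 = A1; e.g. j (Keeper) can still go to k. Fixed point.
Runner's winning region = {i, l, m}.

i, l, m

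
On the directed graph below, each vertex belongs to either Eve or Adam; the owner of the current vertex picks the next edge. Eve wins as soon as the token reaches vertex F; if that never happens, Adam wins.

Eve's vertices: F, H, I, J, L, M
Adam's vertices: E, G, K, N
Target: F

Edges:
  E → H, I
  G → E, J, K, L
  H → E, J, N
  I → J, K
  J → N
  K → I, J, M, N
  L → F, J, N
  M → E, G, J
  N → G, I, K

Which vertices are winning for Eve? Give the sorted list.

A0 = {F}
A1: add {L} — L (Eve) has L→F.
A2 = A1; e.g. E (Adam) can still go to H. Fixed point.
Eve's winning region = {F, L}.

F, L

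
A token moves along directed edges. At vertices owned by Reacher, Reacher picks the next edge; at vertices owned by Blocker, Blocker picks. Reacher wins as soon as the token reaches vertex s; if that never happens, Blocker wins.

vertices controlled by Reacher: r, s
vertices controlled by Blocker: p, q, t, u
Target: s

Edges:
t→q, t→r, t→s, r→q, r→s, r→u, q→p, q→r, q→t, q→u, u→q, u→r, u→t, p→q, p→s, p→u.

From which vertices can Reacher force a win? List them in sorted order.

A0 = {s}
A1: add {r} — r (Reacher) has r→s.
A2 = A1; e.g. p (Blocker) can still go to q. Fixed point.
Reacher's winning region = {r, s}.

r, s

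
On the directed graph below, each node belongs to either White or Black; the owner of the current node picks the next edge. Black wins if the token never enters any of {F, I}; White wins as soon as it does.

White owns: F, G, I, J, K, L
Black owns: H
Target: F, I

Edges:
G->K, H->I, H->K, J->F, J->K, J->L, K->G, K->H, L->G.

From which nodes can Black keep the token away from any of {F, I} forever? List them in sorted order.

G, H, K, L

A0 = {F, I}
A1: add {J} — J (White) has J→F.
A2 = A1; e.g. G (White) has no edge into A1. Fixed point.
White's attractor = {F, I, J}; Black avoids the target exactly from the complement.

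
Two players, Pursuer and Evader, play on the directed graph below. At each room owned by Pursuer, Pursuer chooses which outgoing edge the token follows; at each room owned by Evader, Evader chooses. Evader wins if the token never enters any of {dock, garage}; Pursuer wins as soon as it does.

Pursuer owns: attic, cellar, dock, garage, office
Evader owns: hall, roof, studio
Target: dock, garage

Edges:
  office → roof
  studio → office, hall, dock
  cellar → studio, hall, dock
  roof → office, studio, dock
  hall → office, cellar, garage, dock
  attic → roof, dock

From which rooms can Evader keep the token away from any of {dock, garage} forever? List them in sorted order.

A0 = {dock, garage}
A1: add {attic, cellar} — cellar (Pursuer) has cellar→dock; attic (Pursuer) has attic→dock.
A2 = A1; e.g. office (Pursuer) has no edge into A1. Fixed point.
Pursuer's attractor = {attic, cellar, dock, garage}; Evader avoids the target exactly from the complement.

hall, office, roof, studio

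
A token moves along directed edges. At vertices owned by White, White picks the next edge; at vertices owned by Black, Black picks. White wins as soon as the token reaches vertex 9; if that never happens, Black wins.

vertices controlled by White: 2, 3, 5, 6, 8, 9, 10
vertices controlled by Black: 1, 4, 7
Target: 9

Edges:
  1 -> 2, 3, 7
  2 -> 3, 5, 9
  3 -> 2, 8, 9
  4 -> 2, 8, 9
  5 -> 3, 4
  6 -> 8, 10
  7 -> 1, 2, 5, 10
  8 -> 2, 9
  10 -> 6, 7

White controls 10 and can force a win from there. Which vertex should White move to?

A0 = {9}
A1: add {2, 3, 8} — 2 (White) has 2→9; 3 (White) has 3→9; 8 (White) has 8→9.
A2: add {4, 5, 6} — 4 (Black): all of {2, 8, 9} already in; 5 (White) has 5→3; 6 (White) has 6→8.
A3: add {10} — 10 (White) has 10→6.
A4 = A3; e.g. 1 (Black) can still go to 7. Fixed point.
From 10, successor 6 is in the attractor (rank 2); the other successor 7 is not.

6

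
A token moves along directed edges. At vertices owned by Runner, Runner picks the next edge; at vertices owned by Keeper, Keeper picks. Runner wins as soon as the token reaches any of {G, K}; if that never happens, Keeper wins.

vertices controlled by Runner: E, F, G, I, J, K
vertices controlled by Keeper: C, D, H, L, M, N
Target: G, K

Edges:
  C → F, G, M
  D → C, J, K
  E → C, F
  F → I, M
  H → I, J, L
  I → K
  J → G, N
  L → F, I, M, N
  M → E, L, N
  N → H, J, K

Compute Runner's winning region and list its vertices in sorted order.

E, F, G, I, J, K

A0 = {G, K}
A1: add {I, J} — I (Runner) has I→K; J (Runner) has J→G.
A2: add {F} — F (Runner) has F→I.
A3: add {E} — E (Runner) has E→F.
A4 = A3; e.g. C (Keeper) can still go to M. Fixed point.
Runner's winning region = {E, F, G, I, J, K}.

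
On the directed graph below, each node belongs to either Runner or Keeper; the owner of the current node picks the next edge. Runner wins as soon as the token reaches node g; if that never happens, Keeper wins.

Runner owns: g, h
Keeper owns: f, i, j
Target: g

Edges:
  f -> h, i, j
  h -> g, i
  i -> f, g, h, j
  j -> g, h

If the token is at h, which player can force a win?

A0 = {g}
A1: add {h} — h (Runner) has h→g.
h ∈ A1, so Runner can force the target.

Runner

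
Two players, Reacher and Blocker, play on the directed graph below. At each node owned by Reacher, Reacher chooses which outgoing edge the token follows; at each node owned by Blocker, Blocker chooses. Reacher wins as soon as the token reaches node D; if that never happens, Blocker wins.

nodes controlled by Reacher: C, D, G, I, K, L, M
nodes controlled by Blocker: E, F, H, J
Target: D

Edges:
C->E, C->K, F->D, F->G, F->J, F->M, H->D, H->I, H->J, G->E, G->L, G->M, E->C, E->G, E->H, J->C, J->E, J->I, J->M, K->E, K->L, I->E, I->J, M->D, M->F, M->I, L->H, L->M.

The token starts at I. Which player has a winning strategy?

A0 = {D}
A1: add {M} — M (Reacher) has M→D.
A2: add {G, L} — G (Reacher) has G→M; L (Reacher) has L→M.
A3: add {K} — K (Reacher) has K→L.
A4: add {C} — C (Reacher) has C→K.
A5 = A4; e.g. E (Blocker) can still go to H. Fixed point.
I never enters the attractor, so Blocker can avoid the target forever.

Blocker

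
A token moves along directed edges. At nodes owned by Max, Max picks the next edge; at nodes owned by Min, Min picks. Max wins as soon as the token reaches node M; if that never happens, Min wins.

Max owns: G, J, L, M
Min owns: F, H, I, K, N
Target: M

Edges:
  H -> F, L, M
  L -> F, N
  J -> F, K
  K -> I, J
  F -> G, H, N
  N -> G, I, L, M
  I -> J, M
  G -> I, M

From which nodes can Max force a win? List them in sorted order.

A0 = {M}
A1: add {G} — G (Max) has G→M.
A2 = A1; e.g. F (Min) can still go to H. Fixed point.
Max's winning region = {G, M}.

G, M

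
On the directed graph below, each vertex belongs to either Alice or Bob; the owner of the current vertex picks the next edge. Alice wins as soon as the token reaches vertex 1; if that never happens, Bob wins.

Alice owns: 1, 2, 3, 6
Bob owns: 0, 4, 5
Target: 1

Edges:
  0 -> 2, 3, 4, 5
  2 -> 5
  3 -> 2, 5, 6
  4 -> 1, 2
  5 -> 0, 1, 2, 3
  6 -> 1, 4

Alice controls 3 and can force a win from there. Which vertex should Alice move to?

6

A0 = {1}
A1: add {6} — 6 (Alice) has 6→1.
A2: add {3} — 3 (Alice) has 3→6.
A3 = A2; e.g. 0 (Bob) can still go to 2. Fixed point.
From 3, successor 6 is in the attractor (rank 1); the other successors 2, 5 are not.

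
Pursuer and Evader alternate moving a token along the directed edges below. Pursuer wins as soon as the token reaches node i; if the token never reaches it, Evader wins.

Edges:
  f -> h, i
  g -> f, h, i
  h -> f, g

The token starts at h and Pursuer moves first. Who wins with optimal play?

Track states (vertex, player-to-move).
A0 = {(i,Pursuer), (i,Evader)}
A1: add {(f,Pursuer), (g,Pursuer)}.
A2: add {(h,Evader)}.
A3 = A2; e.g. (f,Evader) stays out. (h,Pursuer) never enters ⇒ Evader avoids the target.

Evader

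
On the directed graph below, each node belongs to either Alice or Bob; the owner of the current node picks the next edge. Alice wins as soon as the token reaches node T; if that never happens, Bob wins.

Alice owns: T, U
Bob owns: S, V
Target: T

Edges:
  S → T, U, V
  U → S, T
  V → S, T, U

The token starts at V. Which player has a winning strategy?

Bob

A0 = {T}
A1: add {U} — U (Alice) has U→T.
A2 = A1; e.g. S (Bob) can still go to V. Fixed point.
V never enters the attractor, so Bob can avoid the target forever.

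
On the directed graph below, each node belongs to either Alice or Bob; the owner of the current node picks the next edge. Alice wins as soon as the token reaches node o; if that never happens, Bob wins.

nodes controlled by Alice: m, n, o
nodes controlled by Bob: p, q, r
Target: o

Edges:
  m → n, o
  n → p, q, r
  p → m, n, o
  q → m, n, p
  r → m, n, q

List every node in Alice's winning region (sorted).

m, o

A0 = {o}
A1: add {m} — m (Alice) has m→o.
A2 = A1; e.g. n (Alice) has no edge into A1. Fixed point.
Alice's winning region = {m, o}.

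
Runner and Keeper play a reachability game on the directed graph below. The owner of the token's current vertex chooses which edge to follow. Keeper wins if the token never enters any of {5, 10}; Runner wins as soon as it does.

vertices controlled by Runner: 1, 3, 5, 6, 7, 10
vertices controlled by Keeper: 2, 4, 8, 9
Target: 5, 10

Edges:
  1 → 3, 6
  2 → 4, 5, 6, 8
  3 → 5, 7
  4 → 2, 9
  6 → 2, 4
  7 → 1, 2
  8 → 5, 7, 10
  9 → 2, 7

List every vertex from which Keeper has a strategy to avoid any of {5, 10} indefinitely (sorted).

2, 4, 6, 9

A0 = {5, 10}
A1: add {3} — 3 (Runner) has 3→5.
A2: add {1} — 1 (Runner) has 1→3.
A3: add {7} — 7 (Runner) has 7→1.
A4: add {8} — 8 (Keeper): all of {5, 7, 10} already in.
A5 = A4; e.g. 2 (Keeper) can still go to 4. Fixed point.
Runner's attractor = {1, 3, 5, 7, 8, 10}; Keeper avoids the target exactly from the complement.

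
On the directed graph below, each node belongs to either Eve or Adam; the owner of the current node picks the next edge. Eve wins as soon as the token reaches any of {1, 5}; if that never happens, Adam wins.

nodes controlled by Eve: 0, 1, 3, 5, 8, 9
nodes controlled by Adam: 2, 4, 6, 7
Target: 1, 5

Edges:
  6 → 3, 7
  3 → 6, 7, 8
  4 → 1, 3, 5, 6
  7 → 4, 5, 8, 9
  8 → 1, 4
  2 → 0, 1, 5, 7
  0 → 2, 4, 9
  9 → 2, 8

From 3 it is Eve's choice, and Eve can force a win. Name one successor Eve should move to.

A0 = {1, 5}
A1: add {8} — 8 (Eve) has 8→1.
A2: add {3, 9} — 3 (Eve) has 3→8; 9 (Eve) has 9→8.
A3: add {0} — 0 (Eve) has 0→9.
A4 = A3; e.g. 2 (Adam) can still go to 7. Fixed point.
From 3, successor 8 is in the attractor (rank 1); the other successors 6, 7 are not.

8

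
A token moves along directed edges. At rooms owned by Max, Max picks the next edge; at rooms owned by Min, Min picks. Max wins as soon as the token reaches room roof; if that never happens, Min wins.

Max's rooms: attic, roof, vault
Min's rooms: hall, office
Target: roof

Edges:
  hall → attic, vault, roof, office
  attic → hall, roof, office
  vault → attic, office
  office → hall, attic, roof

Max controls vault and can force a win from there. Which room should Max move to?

A0 = {roof}
A1: add {attic} — attic (Max) has attic→roof.
A2: add {vault} — vault (Max) has vault→attic.
A3 = A2; e.g. hall (Min) can still go to office. Fixed point.
From vault, successor attic is in the attractor (rank 1); the other successor office is not.

attic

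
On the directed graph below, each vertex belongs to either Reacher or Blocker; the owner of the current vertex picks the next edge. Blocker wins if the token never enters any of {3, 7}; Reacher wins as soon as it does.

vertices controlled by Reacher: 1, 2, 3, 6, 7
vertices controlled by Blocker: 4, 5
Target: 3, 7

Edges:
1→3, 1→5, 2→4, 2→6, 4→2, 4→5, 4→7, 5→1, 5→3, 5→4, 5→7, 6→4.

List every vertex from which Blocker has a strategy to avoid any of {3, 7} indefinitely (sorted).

A0 = {3, 7}
A1: add {1} — 1 (Reacher) has 1→3.
A2 = A1; e.g. 2 (Reacher) has no edge into A1. Fixed point.
Reacher's attractor = {1, 3, 7}; Blocker avoids the target exactly from the complement.

2, 4, 5, 6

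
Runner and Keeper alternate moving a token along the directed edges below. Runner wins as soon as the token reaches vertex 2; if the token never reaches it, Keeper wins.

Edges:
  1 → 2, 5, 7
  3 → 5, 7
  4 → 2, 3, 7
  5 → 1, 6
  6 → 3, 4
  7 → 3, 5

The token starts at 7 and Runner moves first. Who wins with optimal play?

Keeper

Track states (vertex, player-to-move).
A0 = {(2,Runner), (2,Keeper)}
A1: add {(1,Runner), (4,Runner)}.
A2 = A1; e.g. (1,Keeper) stays out. (7,Runner) never enters ⇒ Keeper avoids the target.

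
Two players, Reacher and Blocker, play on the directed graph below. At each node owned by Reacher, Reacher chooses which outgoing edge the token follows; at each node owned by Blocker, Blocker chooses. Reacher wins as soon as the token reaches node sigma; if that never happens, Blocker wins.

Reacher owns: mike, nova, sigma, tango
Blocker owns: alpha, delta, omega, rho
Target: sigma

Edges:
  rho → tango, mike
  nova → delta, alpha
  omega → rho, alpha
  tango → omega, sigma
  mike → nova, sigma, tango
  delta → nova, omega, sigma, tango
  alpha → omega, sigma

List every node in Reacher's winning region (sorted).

A0 = {sigma}
A1: add {mike, tango} — tango (Reacher) has tango→sigma; mike (Reacher) has mike→sigma.
A2: add {rho} — rho (Blocker): all of {tango, mike} already in.
A3 = A2; e.g. nova (Reacher) has no edge into A2. Fixed point.
Reacher's winning region = {mike, rho, sigma, tango}.

mike, rho, sigma, tango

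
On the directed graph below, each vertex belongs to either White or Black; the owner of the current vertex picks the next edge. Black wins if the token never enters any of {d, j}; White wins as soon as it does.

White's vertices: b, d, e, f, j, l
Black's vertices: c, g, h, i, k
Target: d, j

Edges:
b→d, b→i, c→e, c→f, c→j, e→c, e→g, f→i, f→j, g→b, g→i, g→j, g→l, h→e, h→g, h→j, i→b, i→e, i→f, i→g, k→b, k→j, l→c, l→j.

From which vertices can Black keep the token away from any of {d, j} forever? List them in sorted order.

A0 = {d, j}
A1: add {b, f, l} — b (White) has b→d; f (White) has f→j; l (White) has l→j.
A2: add {k} — k (Black): all of {b, j} already in.
A3 = A2; e.g. c (Black) can still go to e. Fixed point.
White's attractor = {b, d, f, j, k, l}; Black avoids the target exactly from the complement.

c, e, g, h, i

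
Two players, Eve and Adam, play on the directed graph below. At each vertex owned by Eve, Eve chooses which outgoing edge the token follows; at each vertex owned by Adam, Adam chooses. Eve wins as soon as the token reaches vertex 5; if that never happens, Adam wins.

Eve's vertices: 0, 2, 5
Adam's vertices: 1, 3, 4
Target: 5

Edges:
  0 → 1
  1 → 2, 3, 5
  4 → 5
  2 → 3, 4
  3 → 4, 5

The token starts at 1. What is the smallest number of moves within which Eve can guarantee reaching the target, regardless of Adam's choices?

3

A0 = {5}
A1: add {4} — 4 (Adam): all of {5} already in.
A2: add {2, 3} — 2 (Eve) has 2→4; 3 (Adam): all of {4, 5} already in.
A3: add {1} — 1 (Adam): all of {2, 3, 5} already in.
1 enters the attractor at level 3, so Eve can force the target in 3 moves from there.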